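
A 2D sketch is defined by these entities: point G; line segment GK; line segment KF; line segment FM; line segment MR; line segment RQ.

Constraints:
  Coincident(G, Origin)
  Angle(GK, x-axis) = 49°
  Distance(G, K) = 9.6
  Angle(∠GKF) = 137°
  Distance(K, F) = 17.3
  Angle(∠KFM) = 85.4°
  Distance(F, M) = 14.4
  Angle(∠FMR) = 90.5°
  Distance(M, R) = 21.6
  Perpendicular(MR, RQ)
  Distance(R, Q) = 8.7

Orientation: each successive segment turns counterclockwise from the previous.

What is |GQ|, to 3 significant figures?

3.30

∠FMR = 90.5° gives MR at -83.9° from the x-axis; with |MR| = 21.6, R = (-6.31, 1.40). MR is perpendicular to RQ, so RQ runs at 6.10°; with |RQ| = 8.7, Q = (2.34, 2.33). Then |GQ| = |Q − G| = 3.30.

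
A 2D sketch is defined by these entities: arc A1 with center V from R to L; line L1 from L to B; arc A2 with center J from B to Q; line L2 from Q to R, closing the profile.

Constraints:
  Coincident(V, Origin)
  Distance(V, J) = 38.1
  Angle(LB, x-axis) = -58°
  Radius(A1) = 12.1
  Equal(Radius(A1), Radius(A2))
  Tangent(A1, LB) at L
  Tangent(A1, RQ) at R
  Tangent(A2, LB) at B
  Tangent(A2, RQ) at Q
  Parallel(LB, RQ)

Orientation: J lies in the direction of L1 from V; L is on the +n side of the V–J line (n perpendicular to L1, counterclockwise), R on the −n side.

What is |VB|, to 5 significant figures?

39.975

Tangency of A1 to both parallel lines with radius 12.1 puts L and R at V ± 12.1·n: L = (10.261, 6.4120), R = (-10.261, -6.4120). Equal radii place B and Q the same way about J: B = J + 12.1·n = (30.451, -25.899), Q = J − 12.1·n = (9.9285, -38.723). Then |VB| = |B − V| = 39.975.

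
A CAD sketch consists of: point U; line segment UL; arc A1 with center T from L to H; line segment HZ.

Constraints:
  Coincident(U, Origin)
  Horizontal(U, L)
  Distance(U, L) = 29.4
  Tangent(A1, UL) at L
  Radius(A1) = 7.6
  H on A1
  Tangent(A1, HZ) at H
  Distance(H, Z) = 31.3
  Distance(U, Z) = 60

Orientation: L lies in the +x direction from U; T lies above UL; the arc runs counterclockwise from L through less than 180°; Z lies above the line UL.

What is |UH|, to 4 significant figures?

36.27

Checks: U.y = 0.00, L.y = 0.00 ✓; |TH| = 7.600 ✓; ∠(TH, HZ) = 90.00° ✓; |HZ| = 31.30 ✓; |UZ| = 60.00 ✓.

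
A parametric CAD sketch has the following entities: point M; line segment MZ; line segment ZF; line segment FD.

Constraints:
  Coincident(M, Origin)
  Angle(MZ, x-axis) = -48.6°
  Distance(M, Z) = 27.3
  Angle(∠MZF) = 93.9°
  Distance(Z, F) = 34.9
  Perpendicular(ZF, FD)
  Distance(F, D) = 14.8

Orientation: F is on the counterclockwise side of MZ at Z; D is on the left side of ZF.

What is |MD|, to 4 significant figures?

38.80

∠MZF = 93.9°, so ZF runs at -48.6° + (180° − 93.9°) = 37.50° from the x-axis; with |ZF| = 34.9, F = Z + 34.9·(cos 37.50°, sin 37.50°) = (45.74, 0.7677). ZF is perpendicular to FD; with |FD| = 14.8 on the left of ZF, D = F + 14.8·(-0.6088, 0.7934) = (36.73, 12.51). Then |MD| = |D − M| = 38.80.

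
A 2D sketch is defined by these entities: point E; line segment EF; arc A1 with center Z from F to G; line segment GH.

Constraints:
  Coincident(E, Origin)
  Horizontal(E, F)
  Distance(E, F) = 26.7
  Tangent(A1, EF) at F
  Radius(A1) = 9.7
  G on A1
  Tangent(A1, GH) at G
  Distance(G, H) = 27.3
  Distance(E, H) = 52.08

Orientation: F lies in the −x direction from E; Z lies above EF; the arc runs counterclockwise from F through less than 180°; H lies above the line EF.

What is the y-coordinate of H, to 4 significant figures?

36.86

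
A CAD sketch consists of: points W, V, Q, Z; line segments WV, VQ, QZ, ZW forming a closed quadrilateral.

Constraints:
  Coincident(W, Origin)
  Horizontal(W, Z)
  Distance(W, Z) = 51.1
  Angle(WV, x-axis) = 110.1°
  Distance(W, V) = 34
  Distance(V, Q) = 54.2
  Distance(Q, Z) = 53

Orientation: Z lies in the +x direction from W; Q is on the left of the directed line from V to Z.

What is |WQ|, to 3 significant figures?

64.6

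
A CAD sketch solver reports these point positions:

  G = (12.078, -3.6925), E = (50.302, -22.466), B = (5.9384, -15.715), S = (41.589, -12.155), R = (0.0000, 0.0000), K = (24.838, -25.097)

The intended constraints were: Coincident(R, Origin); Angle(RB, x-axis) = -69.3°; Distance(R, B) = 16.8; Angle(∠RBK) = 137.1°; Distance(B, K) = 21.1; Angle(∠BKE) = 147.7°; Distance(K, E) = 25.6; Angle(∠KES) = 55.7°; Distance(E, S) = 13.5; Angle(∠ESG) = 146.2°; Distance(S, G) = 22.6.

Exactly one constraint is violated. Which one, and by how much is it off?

Distance(S, G) = 22.6 — off by 8.10.

R = (0.00, 0.00) ✓; RB at -69.30° ✓; |RB| = 16.80 ✓; ∠RBK = 137.1° ✓; |BK| = 21.10 ✓; ∠BKE = 147.7° ✓; |KE| = 25.60 ✓; ∠KES = 55.70° ✓; |ES| = 13.50 ✓; ∠ESG = 146.2° ✓; |SG| = 30.70 ✗.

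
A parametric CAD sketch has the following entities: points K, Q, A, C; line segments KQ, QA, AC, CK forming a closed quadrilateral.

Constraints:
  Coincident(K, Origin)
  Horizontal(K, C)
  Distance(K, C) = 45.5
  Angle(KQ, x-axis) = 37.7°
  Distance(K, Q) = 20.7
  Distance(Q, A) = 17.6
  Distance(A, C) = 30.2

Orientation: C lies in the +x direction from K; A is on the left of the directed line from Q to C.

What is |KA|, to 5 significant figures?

38.218

K is at the origin; KC is horizontal with |KC| = 45.5 and C in +x, so C = (45.5, 0). KQ runs at 37.7° with |KQ| = 20.7, so Q = (16.378, 12.659). A is determined by |QA| = 17.6 and |AC| = 30.2 together: it lies at the intersection of circle(Q, 17.6) and circle(C, 30.2). With |QC| = 31.754, the foot of the radical line on QC is 6.3934 from Q and the perpendicular offset is √(17.6² − 6.3934²) = 16.398. Taking the left-of-QC solution: A = (28.779, 25.148).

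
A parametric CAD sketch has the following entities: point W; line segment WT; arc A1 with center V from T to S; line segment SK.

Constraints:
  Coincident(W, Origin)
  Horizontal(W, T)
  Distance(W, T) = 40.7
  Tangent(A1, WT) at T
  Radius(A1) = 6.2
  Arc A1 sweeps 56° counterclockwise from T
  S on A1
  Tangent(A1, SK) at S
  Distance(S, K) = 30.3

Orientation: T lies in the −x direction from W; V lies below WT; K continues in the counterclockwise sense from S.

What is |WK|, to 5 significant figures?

68.684

W is at the origin; WT is horizontal with |WT| = 40.7 and T on the −x side, so T = (-40.700, 0.0000). The tangent condition forces VT to be normal to WT, so V = T + (0, -6.2) = (-40.700, -6.2000). On A1, T sits at bearing 90° from V; a 56° counterclockwise sweep puts S at bearing 146°, so S = V + 6.2·(cos 146°, sin 146°) = (-45.840, -2.7330). The tangent condition forces VS to be normal to SK, so SK runs along (−sin 146°, cos 146°); with |SK| = 30.3, K = (-62.784, -27.853). Then |WK| = |K − W| = 68.684.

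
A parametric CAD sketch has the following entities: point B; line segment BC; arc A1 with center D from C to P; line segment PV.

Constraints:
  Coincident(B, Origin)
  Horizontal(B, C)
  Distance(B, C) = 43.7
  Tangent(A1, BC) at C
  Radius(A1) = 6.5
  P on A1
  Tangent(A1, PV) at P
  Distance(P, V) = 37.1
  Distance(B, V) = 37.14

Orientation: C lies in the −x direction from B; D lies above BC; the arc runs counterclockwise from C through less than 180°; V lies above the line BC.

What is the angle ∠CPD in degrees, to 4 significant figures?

62.64°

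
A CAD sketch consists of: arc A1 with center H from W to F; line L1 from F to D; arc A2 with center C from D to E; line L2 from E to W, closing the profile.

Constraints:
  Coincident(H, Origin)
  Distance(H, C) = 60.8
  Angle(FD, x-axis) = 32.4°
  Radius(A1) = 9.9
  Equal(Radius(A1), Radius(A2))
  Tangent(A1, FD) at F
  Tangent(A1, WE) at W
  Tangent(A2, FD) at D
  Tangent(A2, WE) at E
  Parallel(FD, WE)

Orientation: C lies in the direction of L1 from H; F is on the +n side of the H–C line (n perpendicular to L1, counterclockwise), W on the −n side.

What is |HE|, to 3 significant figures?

61.6

Tangency of A1 to both parallel lines with radius 9.9 puts F and W at H ± 9.9·n: F = (-5.30, 8.36), W = (5.30, -8.36). Equal radii place D and E the same way about C: D = C + 9.9·n = (46.0, 40.9), E = C − 9.9·n = (56.6, 24.2). Then |HE| = |E − H| = 61.6.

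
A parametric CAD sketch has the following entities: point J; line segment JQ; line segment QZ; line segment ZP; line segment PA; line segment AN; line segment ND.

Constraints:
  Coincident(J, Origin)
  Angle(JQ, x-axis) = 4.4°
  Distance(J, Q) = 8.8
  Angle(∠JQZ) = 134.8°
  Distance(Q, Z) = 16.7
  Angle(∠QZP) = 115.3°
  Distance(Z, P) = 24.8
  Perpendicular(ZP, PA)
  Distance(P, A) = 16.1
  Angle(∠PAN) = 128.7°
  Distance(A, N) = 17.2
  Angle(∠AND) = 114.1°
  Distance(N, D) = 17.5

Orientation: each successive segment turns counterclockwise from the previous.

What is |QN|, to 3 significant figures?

21.9

ZP is perpendicular to PA, so PA runs at -156°; with |PA| = 16.1, A = (-5.28, 29.4). ∠PAN = 128.7° gives AN at -104° from the x-axis; with |AN| = 17.2, N = (-9.56, 12.7). Then |QN| = |N − Q| = 21.9.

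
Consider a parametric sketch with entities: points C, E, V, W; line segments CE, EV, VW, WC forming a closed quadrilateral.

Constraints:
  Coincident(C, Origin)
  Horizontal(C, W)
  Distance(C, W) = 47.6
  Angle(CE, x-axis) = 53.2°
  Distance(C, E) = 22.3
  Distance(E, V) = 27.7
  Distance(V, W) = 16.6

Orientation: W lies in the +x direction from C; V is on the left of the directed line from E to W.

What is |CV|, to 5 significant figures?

43.662

Checks: |EV| = 27.70 ✓; |VW| = 16.60 ✓.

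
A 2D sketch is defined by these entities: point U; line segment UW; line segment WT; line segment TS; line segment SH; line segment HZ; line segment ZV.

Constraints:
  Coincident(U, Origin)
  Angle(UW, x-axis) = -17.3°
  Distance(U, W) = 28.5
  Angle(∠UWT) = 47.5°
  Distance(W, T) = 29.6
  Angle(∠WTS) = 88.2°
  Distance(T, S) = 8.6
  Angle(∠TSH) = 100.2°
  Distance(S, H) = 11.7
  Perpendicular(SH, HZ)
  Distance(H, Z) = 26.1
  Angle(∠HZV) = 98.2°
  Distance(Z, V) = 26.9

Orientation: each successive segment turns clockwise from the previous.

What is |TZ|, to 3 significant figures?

22.0

∠TSH = 100.2° gives SH at 38.6° from the x-axis; with |SH| = 11.7, H = (6.68, -8.50). SH ⟂ HZ, so HZ runs at -51.4°; with |HZ| = 26.1, Z = (23.0, -28.9). Then |TZ| = |Z − T| = 22.0.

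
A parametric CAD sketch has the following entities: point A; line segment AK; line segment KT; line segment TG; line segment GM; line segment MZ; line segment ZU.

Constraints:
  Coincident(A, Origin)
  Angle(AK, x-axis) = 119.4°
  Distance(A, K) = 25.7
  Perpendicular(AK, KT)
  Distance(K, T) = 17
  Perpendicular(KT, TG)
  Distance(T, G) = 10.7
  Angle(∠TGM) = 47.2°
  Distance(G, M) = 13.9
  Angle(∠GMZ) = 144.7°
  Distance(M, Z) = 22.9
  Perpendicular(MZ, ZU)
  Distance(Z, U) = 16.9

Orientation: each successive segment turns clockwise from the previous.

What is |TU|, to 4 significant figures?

24.69

A is at the origin; AK runs at 119.4° with length 25.7, so K = (-12.62, 22.39). AK is perpendicular to KT, so KT runs at 29.40°; with |KT| = 17.0, T = (2.194, 30.74). KT is perpendicular to TG, so TG runs at -60.60°; with |TG| = 10.7, G = (7.447, 21.41). ∠TGM = 47.2° gives GM at 166.6° from the x-axis; with |GM| = 13.9, M = (-6.075, 24.63). ∠GMZ = 144.7° gives MZ at 131.3° from the x-axis; with |MZ| = 22.9, Z = (-21.19, 41.84). MZ ⟂ ZU, so ZU runs at 41.30°; with |ZU| = 16.9, U = (-8.492, 52.99). Then |TU| = |U − T| = 24.69.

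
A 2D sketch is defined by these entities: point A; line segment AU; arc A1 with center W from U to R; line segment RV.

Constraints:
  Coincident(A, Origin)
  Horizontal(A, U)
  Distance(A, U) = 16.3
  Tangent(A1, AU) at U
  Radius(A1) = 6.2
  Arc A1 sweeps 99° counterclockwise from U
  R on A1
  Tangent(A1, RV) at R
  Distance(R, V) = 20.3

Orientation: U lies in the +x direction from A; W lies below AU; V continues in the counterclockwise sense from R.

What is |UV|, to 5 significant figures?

27.379

On A1, U sits at bearing 90° from W; a 99° counterclockwise sweep puts R at bearing 189°, so R = W + 6.2·(cos 189°, sin 189°) = (10.176, -7.1699). Tangency of A1 to RV means the radius WR is perpendicular to RV, so RV runs along (−sin 189°, cos 189°); with |RV| = 20.3, V = (13.352, -27.220). Then |UV| = |V − U| = 27.379.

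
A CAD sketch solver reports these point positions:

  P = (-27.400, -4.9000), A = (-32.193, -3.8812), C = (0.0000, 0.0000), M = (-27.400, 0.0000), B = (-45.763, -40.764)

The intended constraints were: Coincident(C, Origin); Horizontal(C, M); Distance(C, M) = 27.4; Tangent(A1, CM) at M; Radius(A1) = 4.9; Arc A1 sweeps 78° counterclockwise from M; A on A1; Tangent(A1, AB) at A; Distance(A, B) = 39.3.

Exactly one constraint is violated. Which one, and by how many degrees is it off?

Tangent(A1, AB) at A — off by 8.20°.

C = (0.00, 0.00) ✓; C.y = 0.00, M.y = 0.00 ✓; |CM| = 27.40 ✓; ∠(PM, MC) = 90.00° ✓; |PM| = 4.900 ✓; bearing(P→A) − bearing(P→M) = 78.00° ✓; |PA| = 4.900 ✓; ∠(PA, AB) = 98.20° ✗; |AB| = 39.30 ✓.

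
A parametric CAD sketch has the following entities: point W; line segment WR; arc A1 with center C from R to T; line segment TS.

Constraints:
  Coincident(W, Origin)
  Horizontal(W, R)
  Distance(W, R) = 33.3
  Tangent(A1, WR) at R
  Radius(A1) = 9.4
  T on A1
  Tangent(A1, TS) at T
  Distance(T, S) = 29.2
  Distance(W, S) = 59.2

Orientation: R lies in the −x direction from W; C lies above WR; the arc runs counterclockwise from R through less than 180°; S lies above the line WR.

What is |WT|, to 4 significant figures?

30.66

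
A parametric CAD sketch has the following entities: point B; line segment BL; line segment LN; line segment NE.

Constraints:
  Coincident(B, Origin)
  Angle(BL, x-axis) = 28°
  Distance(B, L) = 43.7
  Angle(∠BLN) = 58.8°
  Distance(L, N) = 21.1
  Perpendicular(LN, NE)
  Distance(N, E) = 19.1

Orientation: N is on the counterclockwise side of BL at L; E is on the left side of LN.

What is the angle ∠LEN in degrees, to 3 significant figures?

47.8°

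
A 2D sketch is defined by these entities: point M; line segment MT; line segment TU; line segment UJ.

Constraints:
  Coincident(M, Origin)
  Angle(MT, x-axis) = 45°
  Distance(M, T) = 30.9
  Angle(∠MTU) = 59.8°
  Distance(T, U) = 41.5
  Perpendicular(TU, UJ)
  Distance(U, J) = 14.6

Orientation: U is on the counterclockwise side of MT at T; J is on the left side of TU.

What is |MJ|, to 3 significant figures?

28.6

M is at the origin; MT runs at 45.0° with length 30.9, so T = 30.9·(cos 45.0°, sin 45.0°) = (21.8, 21.8). ∠MTU = 59.8°, so TU runs at 45.0° + (180° − 59.8°) = 165° from the x-axis; with |TU| = 41.5, U = T + 41.5·(cos 165°, sin 165°) = (-18.3, 32.5). The perpendicularity gives UJ at right angles to TU; with |UJ| = 14.6 on the left of TU, J = U + 14.6·(-0.255, -0.967) = (-22.0, 18.3). Then |MJ| = |J − M| = 28.6.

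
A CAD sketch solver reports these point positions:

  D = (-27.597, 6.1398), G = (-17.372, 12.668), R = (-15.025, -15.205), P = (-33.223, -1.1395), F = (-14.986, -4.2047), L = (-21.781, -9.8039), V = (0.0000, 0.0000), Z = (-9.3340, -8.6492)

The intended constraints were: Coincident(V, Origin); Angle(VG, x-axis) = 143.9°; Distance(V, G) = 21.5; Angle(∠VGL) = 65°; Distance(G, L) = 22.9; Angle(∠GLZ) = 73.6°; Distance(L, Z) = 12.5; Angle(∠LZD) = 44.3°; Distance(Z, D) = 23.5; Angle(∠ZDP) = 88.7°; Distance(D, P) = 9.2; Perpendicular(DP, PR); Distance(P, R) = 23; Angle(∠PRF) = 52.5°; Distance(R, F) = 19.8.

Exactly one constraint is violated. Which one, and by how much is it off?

Distance(R, F) = 19.8 — off by 8.80.

V = (0.00, 0.00) ✓; VG at 143.9° ✓; |VG| = 21.50 ✓; ∠VGL = 65.00° ✓; |GL| = 22.90 ✓; ∠GLZ = 73.60° ✓; |LZ| = 12.50 ✓; ∠LZD = 44.30° ✓; |ZD| = 23.50 ✓; ∠ZDP = 88.70° ✓; |DP| = 9.200 ✓; ∠(DP, PR) = 90.00° ✓; |PR| = 23.00 ✓; ∠PRF = 52.50° ✓; |RF| = 11.00 ✗.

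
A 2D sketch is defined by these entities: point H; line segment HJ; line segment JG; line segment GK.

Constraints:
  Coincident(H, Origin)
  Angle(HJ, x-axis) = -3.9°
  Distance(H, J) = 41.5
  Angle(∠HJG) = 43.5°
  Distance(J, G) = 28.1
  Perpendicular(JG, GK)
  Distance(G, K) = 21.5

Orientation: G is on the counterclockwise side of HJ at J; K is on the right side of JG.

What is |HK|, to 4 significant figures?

50.11

H is at the origin; HJ runs at -3.9° with length 41.5, so J = 41.5·(cos -3.9°, sin -3.9°) = (41.40, -2.823). ∠HJG = 43.5°, so JG runs at -3.9° + (180° − 43.5°) = 132.6° from the x-axis; with |JG| = 28.1, G = J + 28.1·(cos 132.6°, sin 132.6°) = (22.38, 17.86). The perpendicularity gives GK at right angles to JG; with |GK| = 21.5 on the right of JG, K = G + 21.5·(0.7361, 0.6769) = (38.21, 32.41). Then |HK| = |K − H| = 50.11.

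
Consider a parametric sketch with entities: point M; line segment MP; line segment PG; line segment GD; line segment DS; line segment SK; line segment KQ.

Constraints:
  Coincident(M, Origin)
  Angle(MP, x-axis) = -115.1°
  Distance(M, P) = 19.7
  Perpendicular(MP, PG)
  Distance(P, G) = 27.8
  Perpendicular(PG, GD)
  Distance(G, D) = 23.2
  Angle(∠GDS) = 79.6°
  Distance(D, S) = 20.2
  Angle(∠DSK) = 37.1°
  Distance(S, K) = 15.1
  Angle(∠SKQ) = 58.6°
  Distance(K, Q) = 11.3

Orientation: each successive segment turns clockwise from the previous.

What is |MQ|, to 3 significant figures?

20.9

∠DSK = 37.1° gives SK at -178° from the x-axis; with |SK| = 15.1, K = (-22.3, 2.81). ∠SKQ = 58.6° gives KQ at 60.2° from the x-axis; with |KQ| = 11.3, Q = (-16.7, 12.6). Then |MQ| = |Q − M| = 20.9.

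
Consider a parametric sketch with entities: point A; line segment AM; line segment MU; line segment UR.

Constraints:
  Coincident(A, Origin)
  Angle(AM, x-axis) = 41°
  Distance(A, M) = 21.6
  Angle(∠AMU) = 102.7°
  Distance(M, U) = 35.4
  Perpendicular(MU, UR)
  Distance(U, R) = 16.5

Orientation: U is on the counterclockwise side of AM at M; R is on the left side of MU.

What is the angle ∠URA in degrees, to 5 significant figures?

96.496°

A is at the origin; AM runs at 41.0° with length 21.6, so M = 21.6·(cos 41.0°, sin 41.0°) = (16.302, 14.171). ∠AMU = 102.7°, so MU runs at 41.0° + (180° − 102.7°) = 118.30° from the x-axis; with |MU| = 35.4, U = M + 35.4·(cos 118.30°, sin 118.30°) = (-0.48100, 45.340). The perpendicularity gives UR at right angles to MU; with |UR| = 16.5 on the left of MU, R = U + 16.5·(-0.88048, -0.47409) = (-15.009, 37.517). Then cos ∠URA = RU·RA / (|RU||RA|), giving 96.496°.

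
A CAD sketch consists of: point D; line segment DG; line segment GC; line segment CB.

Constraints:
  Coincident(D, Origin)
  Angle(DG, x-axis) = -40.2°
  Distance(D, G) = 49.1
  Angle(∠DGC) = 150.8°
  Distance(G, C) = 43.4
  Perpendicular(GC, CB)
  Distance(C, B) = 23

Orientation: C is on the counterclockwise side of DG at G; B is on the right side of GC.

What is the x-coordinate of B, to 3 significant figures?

75.7

D is at the origin; DG runs at -40.2° with length 49.1, so G = 49.1·(cos -40.2°, sin -40.2°) = (37.5, -31.7). ∠DGC = 150.8°, so GC runs at -40.2° + (180° − 150.8°) = -11.0° from the x-axis; with |GC| = 43.4, C = G + 43.4·(cos -11.0°, sin -11.0°) = (80.1, -40.0). GC is perpendicular to CB; with |CB| = 23.0 on the right of GC, B = C + 23.0·(-0.191, -0.982) = (75.7, -62.6). So B.x = 75.7.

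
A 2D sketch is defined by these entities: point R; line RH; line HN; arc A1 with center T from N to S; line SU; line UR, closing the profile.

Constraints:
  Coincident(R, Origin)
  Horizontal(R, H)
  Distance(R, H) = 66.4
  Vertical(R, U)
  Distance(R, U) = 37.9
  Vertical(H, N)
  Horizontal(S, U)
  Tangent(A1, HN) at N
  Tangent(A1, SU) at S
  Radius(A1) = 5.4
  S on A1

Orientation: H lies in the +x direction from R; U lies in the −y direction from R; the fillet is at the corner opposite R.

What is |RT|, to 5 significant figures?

69.118

R is at the origin; R and H share the same y with |RH| = 66.4 and H on the +x side, so H = (66.400, 0.0000). RU is vertical with |RU| = 37.9 and U on the −y side, so U = (0.0000, -37.900). The virtual corner opposite R is at (66.400, -37.900). Since A1 is tangent to HN there, TN ⟂ HN and since A1 is tangent to SU there, TS ⟂ SU, with radius 5.4, so the center T sits 5.4 in from both sides at T = (61.000, -32.500). Then |RT| = |T − R| = 69.118.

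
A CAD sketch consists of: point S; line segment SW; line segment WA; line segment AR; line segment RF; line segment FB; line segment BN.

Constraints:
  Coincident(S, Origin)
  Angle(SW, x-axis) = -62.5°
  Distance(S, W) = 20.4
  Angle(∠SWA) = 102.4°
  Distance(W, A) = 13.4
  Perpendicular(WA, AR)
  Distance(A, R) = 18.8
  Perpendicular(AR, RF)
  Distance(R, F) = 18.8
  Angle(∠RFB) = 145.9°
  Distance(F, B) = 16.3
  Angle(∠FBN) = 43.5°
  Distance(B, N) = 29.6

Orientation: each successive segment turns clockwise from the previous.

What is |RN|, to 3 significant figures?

14.3

S is at the origin; SW runs at -62.5° with length 20.4, so W = (9.42, -18.1). ∠SWA = 102.4° gives WA at -140° from the x-axis; with |WA| = 13.4, A = (-0.860, -26.7). WA ⟂ AR, so AR runs at 130°; with |AR| = 18.8, R = (-12.9, -12.3). The perpendicularity gives RF at right angles to AR, so RF runs at 39.9°; with |RF| = 18.8, F = (1.50, -0.208). ∠RFB = 145.9° gives FB at 5.80° from the x-axis; with |FB| = 16.3, B = (17.7, 1.44). ∠FBN = 43.5° gives BN at -131° from the x-axis; with |BN| = 29.6, N = (-1.58, -21.0). Then |RN| = |N − R| = 14.3.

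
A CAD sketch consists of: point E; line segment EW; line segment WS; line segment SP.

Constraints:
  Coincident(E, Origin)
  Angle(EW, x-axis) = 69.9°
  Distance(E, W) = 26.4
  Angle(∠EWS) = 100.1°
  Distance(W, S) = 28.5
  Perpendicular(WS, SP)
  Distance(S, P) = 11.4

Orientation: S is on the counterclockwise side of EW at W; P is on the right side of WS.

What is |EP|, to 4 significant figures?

49.96

E is at the origin; EW runs at 69.9° with length 26.4, so W = 26.4·(cos 69.9°, sin 69.9°) = (9.073, 24.79). ∠EWS = 100.1°, so WS runs at 69.9° + (180° − 100.1°) = 149.8° from the x-axis; with |WS| = 28.5, S = W + 28.5·(cos 149.8°, sin 149.8°) = (-15.56, 39.13). The perpendicularity gives SP at right angles to WS; with |SP| = 11.4 on the right of WS, P = S + 11.4·(0.5030, 0.8643) = (-9.825, 48.98). Then |EP| = |P − E| = 49.96.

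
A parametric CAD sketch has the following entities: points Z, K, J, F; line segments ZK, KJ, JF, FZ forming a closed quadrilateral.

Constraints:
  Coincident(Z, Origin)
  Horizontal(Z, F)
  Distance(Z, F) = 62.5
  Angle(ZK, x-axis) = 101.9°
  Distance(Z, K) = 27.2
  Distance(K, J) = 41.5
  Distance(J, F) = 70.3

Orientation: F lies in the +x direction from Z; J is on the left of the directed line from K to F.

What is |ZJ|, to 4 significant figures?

61.62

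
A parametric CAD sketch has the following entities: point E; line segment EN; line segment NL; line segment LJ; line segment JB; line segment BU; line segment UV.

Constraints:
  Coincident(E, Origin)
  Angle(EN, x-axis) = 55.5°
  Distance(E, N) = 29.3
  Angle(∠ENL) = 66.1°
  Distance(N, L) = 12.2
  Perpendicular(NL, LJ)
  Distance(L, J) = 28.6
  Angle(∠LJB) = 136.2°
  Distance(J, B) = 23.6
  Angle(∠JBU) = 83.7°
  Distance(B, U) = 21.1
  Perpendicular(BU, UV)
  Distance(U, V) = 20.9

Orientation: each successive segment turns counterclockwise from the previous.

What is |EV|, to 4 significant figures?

17.26

E is at the origin; EN runs at 55.5° with length 29.3, so N = (16.60, 24.15). ∠ENL = 66.1° gives NL at 169.4° from the x-axis; with |NL| = 12.2, L = (4.604, 26.39). NL is perpendicular to LJ, so LJ runs at -100.6°; with |LJ| = 28.6, J = (-0.6571, -1.721). ∠LJB = 136.2° gives JB at -56.80° from the x-axis; with |JB| = 23.6, B = (12.27, -21.47). ∠JBU = 83.7° gives BU at 39.50° from the x-axis; with |BU| = 21.1, U = (28.55, -8.047). BU is perpendicular to UV, so UV runs at 129.5°; with |UV| = 20.9, V = (15.25, 8.080). Then |EV| = |V − E| = 17.26.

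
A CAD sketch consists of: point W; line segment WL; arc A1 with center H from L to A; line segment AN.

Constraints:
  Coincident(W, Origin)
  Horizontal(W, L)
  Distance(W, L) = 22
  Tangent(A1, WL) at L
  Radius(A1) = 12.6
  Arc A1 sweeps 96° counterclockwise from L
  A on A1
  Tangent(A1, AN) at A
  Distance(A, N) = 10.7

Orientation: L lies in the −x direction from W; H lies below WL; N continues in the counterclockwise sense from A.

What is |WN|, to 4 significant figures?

41.47

W is at the origin; W and L share the same y with |WL| = 22.0 and L on the −x side, so L = (-22.00, 0.000). The tangent condition forces HL to be normal to WL, so H = L + (0, -12.6) = (-22.00, -12.60). On A1, L sits at bearing 90° from H; a 96° counterclockwise sweep puts A at bearing 186°, so A = H + 12.6·(cos 186°, sin 186°) = (-34.53, -13.92). A1 meets AN tangentially, so HA is at right angles to AN, so AN runs along (−sin 186°, cos 186°); with |AN| = 10.7, N = (-33.41, -24.56). Then |WN| = |N − W| = 41.47.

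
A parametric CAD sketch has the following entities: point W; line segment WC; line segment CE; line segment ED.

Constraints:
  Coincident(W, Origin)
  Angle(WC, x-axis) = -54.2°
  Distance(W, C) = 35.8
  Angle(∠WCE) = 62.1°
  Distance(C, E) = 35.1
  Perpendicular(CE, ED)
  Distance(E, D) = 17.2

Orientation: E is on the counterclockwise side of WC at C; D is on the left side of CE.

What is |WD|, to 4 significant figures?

23.35

W is at the origin; WC runs at -54.2° with length 35.8, so C = 35.8·(cos -54.2°, sin -54.2°) = (20.94, -29.04). ∠WCE = 62.1°, so CE runs at -54.2° + (180° − 62.1°) = 63.70° from the x-axis; with |CE| = 35.1, E = C + 35.1·(cos 63.70°, sin 63.70°) = (36.49, 2.431). CE ⟂ ED; with |ED| = 17.2 on the left of CE, D = E + 17.2·(-0.8965, 0.4431) = (21.07, 10.05). Then |WD| = |D − W| = 23.35.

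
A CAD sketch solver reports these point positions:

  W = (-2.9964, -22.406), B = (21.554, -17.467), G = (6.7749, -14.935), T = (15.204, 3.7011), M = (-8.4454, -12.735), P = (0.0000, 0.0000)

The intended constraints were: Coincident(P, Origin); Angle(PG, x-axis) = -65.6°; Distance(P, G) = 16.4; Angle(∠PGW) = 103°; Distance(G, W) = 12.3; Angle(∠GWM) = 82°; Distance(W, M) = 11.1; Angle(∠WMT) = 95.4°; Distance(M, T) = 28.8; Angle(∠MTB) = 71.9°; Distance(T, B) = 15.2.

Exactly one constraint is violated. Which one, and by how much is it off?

Distance(T, B) = 15.2 — off by 6.90.

P = (0.00, 0.00) ✓; PG at -65.60° ✓; |PG| = 16.40 ✓; ∠PGW = 103.0° ✓; |GW| = 12.30 ✓; ∠GWM = 82.00° ✓; |WM| = 11.10 ✓; ∠WMT = 95.40° ✓; |MT| = 28.80 ✓; ∠MTB = 71.90° ✓; |TB| = 22.10 ✗.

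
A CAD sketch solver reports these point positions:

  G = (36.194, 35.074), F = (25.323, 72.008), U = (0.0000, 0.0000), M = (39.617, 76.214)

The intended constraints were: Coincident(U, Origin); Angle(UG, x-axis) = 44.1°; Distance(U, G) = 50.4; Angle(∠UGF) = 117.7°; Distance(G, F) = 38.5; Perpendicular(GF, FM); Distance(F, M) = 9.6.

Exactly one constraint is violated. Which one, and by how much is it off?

Distance(F, M) = 9.6 — off by 5.30.

U = (0.00, 0.00) ✓; UG at 44.10° ✓; |UG| = 50.40 ✓; ∠UGF = 117.7° ✓; |GF| = 38.50 ✓; ∠(GF, FM) = 90.00° ✓; |FM| = 14.90 ✗.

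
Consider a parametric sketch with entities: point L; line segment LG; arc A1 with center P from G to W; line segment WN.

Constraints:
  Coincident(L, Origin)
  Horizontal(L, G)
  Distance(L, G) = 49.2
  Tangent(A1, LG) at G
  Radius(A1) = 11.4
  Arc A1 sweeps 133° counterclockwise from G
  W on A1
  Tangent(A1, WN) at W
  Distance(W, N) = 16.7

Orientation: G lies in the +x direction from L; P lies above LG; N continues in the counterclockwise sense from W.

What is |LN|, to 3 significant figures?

55.8

L is at the origin; LG is horizontal with |LG| = 49.2 and G on the +x side, so G = (49.2, 0.00). Since A1 is tangent to LG there, PG ⟂ LG, so P = G + (0, 11.4) = (49.2, 11.4). On A1, G sits at bearing -90° from P; a 133° counterclockwise sweep puts W at bearing 43°, so W = P + 11.4·(cos 43°, sin 43°) = (57.5, 19.2). Since A1 is tangent to WN there, PW ⟂ WN, so WN runs along (−sin 43°, cos 43°); with |WN| = 16.7, N = (46.1, 31.4). Then |LN| = |N − L| = 55.8.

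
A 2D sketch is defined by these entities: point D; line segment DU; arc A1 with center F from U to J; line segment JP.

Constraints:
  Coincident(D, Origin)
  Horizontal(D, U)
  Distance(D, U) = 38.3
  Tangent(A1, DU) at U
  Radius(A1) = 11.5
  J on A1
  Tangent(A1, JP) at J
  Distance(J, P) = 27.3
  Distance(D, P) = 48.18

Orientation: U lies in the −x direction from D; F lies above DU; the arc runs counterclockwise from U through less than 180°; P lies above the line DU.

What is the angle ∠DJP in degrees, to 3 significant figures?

116°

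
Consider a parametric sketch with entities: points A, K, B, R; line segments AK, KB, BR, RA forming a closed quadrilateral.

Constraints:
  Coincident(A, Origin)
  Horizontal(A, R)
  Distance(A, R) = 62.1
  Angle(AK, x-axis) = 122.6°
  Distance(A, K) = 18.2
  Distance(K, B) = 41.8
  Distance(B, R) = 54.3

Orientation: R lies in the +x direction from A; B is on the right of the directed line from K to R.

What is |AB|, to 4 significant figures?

23.61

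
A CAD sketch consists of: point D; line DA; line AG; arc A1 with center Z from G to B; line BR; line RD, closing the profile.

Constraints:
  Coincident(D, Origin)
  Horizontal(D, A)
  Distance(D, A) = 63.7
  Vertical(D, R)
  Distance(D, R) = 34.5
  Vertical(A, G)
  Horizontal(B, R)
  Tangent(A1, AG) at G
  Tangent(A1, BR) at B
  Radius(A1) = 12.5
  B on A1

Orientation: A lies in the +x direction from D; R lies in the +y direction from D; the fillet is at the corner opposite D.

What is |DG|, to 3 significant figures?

67.4

D is at the origin; DA is horizontal with |DA| = 63.7 and A on the +x side, so A = (63.7, 0.00). DR is vertical with |DR| = 34.5 and R on the +y side, so R = (0.00, 34.5). The virtual corner opposite D is at (63.7, 34.5). Tangency of A1 to AG means the radius ZG is perpendicular to AG and the tangent condition forces ZB to be normal to BR, with radius 12.5, so the center Z sits 12.5 in from both sides at Z = (51.2, 22.0). That places the tangent points at G = (63.7, 22.0) on AG and B = (51.2, 34.5) on BR. Then |DG| = |G − D| = 67.4.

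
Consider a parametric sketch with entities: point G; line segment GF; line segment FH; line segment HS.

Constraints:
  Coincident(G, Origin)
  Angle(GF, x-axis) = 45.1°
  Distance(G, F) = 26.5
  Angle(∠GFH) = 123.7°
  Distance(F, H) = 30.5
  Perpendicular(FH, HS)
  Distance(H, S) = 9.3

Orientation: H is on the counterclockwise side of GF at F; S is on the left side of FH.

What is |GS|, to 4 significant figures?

46.97

∠GFH = 123.7°, so FH runs at 45.1° + (180° − 123.7°) = 101.4° from the x-axis; with |FH| = 30.5, H = F + 30.5·(cos 101.4°, sin 101.4°) = (12.68, 48.67). FH ⟂ HS; with |HS| = 9.3 on the left of FH, S = H + 9.3·(-0.9803, -0.1977) = (3.561, 46.83). Then |GS| = |S − G| = 46.97.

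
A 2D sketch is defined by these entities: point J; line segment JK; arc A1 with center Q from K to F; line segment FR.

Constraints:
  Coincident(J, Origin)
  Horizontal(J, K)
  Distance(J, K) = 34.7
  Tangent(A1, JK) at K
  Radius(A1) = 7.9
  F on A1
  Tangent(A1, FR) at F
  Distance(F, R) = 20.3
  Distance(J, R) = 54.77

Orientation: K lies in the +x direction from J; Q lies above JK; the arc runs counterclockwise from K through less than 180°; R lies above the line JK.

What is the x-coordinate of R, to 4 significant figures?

49.12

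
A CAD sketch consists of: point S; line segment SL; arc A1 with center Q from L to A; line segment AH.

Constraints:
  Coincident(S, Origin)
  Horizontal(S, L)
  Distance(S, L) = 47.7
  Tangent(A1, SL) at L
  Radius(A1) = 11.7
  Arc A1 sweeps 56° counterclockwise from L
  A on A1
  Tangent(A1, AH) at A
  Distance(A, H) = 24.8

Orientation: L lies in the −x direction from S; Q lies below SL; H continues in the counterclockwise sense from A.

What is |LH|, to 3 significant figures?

34.9

S is at the origin; S and L share the same y with |SL| = 47.7 and L on the −x side, so L = (-47.7, 0.00). A1 meets SL tangentially, so QL is at right angles to SL, so Q = L + (0, -11.7) = (-47.7, -11.7). On A1, L sits at bearing 90° from Q; a 56° counterclockwise sweep puts A at bearing 146°, so A = Q + 11.7·(cos 146°, sin 146°) = (-57.4, -5.16). Tangency of A1 to AH means the radius QA is perpendicular to AH, so AH runs along (−sin 146°, cos 146°); with |AH| = 24.8, H = (-71.3, -25.7). Then |LH| = |H − L| = 34.9.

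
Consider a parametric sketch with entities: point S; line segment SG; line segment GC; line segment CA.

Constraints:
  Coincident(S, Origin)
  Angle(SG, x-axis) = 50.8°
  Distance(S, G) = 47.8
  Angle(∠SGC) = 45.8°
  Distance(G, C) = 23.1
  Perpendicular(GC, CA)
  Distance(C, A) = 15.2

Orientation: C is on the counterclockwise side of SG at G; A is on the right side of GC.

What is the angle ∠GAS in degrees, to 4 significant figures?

68.33°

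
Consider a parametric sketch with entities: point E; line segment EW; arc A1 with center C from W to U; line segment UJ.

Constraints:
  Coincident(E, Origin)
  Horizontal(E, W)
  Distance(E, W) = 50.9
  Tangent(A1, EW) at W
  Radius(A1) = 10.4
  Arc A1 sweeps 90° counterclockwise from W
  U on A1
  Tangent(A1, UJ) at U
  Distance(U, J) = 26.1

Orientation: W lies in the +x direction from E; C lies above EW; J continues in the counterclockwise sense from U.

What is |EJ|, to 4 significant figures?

71.34

On A1, W sits at bearing -90° from C; a 90° counterclockwise sweep puts U at bearing 0°, so U = C + 10.4·(cos 0°, sin 0°) = (61.30, 10.40). A1 meets UJ tangentially, so CU is at right angles to UJ, so UJ runs along (−sin 0°, cos 0°); with |UJ| = 26.1, J = (61.30, 36.50). Then |EJ| = |J − E| = 71.34.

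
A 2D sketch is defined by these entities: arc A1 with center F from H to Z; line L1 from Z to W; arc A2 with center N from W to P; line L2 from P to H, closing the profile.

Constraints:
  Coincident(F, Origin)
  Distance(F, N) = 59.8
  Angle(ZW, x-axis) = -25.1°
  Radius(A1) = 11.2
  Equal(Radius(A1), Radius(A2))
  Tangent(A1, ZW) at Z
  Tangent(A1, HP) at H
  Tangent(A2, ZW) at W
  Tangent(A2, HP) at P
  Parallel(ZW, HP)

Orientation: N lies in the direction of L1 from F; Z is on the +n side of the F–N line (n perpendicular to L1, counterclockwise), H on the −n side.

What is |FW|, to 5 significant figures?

60.840

The slot axis is L1's direction at -25.1°, so u = (cos -25.1°, sin -25.1°) = (0.90557, -0.42420) and n = (−sin -25.1°, cos -25.1°) = (0.42420, 0.90557). F is at the origin and N lies 59.8 along u from F, so N = 59.8·u = (54.153, -25.367). Tangency of A1 to both parallel lines with radius 11.2 puts Z and H at F ± 11.2·n: Z = (4.7510, 10.142), H = (-4.7510, -10.142). Equal radii place W and P the same way about N: W = N + 11.2·n = (58.904, -15.225), P = N − 11.2·n = (49.402, -35.509). Then |FW| = |W − F| = 60.840.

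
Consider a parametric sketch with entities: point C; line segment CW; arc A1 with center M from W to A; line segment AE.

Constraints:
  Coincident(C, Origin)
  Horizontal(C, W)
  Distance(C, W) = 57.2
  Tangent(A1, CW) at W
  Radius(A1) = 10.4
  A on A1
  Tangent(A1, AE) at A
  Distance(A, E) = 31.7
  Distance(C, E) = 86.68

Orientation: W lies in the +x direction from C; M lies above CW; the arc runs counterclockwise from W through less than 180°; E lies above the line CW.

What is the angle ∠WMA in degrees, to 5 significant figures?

67.336°

C is at the origin; C and W share the same y with |CW| = 57.2 and W on the +x side, so W = (57.200, 0.0000). The tangent condition forces MW to be normal to CW, so M = W + (0, 10.4) = (57.200, 10.400). Since MA ⟂ AE (tangency), |ME| = √(10.4² + 31.7²) = 33.362 regardless of where A sits on A1. So E lies on both circle(C, 86.68) and circle(M, 33.362); the above-CW intersection is E = (79.012, 35.645). A is the foot of the tangent from E: A = (66.797, 6.3925).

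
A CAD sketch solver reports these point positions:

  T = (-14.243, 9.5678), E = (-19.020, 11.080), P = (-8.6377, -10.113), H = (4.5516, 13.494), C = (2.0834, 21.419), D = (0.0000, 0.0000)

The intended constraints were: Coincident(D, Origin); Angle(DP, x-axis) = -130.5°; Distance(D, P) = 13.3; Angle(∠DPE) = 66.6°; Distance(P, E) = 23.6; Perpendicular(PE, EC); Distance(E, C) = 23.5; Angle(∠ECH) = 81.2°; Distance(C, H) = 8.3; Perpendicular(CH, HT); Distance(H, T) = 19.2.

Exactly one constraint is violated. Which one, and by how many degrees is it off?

Perpendicular(CH, HT) — off by 5.50°.

D = (0.00, 0.00) ✓; DP at -130.5° ✓; |DP| = 13.30 ✓; ∠DPE = 66.60° ✓; |PE| = 23.60 ✓; ∠(PE, EC) = 90.00° ✓; |EC| = 23.50 ✓; ∠ECH = 81.20° ✓; |CH| = 8.300 ✓; ∠(CH, HT) = 95.50° ✗; |HT| = 19.20 ✓.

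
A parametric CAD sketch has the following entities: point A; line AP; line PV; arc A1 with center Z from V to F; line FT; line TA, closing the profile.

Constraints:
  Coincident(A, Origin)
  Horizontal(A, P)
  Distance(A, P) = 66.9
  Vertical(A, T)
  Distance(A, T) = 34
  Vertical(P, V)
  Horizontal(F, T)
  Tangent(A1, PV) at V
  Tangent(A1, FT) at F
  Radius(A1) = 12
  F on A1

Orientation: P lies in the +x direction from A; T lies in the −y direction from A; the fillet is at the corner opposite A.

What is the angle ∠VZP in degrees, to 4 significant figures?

61.39°

The virtual corner opposite A is at (66.90, -34.00). A1 meets PV tangentially, so ZV is at right angles to PV and A1 meets FT tangentially, so ZF is at right angles to FT, with radius 12.0, so the center Z sits 12.0 in from both sides at Z = (54.90, -22.00). That places the tangent points at V = (66.90, -22.00) on PV and F = (54.90, -34.00) on FT. Then cos ∠VZP = ZV·ZP / (|ZV||ZP|), giving 61.39°.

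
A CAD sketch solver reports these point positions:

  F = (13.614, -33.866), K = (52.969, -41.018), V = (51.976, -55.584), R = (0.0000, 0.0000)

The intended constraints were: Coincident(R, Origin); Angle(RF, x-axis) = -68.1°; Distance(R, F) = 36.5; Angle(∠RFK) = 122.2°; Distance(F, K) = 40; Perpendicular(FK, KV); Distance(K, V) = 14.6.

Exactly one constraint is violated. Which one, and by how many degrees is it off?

Perpendicular(FK, KV) — off by 6.40°.

R = (0.00, 0.00) ✓; RF at -68.10° ✓; |RF| = 36.50 ✓; ∠RFK = 122.2° ✓; |FK| = 40.00 ✓; ∠(FK, KV) = 83.60° ✗; |KV| = 14.60 ✓.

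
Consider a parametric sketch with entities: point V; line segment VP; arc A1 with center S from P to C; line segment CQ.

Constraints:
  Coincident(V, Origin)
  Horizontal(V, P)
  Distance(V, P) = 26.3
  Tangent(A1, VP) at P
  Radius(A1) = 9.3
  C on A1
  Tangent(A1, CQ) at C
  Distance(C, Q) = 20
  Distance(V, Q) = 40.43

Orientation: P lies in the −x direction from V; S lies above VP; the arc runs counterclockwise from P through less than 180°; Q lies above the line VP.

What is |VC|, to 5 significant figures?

21.948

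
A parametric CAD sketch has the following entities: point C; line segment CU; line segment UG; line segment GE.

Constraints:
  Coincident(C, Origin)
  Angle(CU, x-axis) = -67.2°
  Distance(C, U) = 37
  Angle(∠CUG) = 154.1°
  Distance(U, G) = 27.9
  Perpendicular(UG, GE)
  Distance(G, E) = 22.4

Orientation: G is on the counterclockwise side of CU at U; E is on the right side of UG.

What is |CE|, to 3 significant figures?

72.3

C is at the origin; CU runs at -67.2° with length 37.0, so U = 37.0·(cos -67.2°, sin -67.2°) = (14.3, -34.1). ∠CUG = 154.1°, so UG runs at -67.2° + (180° − 154.1°) = -41.3° from the x-axis; with |UG| = 27.9, G = U + 27.9·(cos -41.3°, sin -41.3°) = (35.3, -52.5). UG is perpendicular to GE; with |GE| = 22.4 on the right of UG, E = G + 22.4·(-0.660, -0.751) = (20.5, -69.4). Then |CE| = |E − C| = 72.3.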